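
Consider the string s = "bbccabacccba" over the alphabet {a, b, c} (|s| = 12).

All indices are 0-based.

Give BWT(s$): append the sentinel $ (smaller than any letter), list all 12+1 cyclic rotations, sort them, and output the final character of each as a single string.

abcbca$bccbca

rank  rotation       last
    0  $bbccabacccba  a
    1  a$bbccabacccb  b
    2  abacccba$bbcc  c
    3  acccba$bbccab  b
    4  ba$bbccabaccc  c
    5  bacccba$bbcca  a
    6  bbccabacccba$  $
    7  bccabacccba$b  b
    8  cabacccba$bbc  c
    9  cba$bbccabacc  c
   10  ccabacccba$bb  b
   11  ccba$bbccabac  c
   12  cccba$bbccaba  a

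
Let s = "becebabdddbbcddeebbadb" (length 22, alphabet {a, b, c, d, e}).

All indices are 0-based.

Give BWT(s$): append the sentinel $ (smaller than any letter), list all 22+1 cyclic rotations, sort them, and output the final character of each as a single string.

rank  rotation                 last
    0  $becebabdddbbcddeebbadb  b
    1  abdddbbcddeebbadb$beceb  b
    2  adb$becebabdddbbcddeebb  b
    3  b$becebabdddbbcddeebbad  d
    4  babdddbbcddeebbadb$bece  e
    5  badb$becebabdddbbcddeeb  b
    6  bbadb$becebabdddbbcddee  e
    7  bbcddeebbadb$becebabddd  d
    8  bcddeebbadb$becebabdddb  b
    9  bdddbbcddeebbadb$beceba  a
   10  becebabdddbbcddeebbadb$  $
   11  cddeebbadb$becebabdddbb  b
   12  cebabdddbbcddeebbadb$be  e
   13  db$becebabdddbbcddeebba  a
   14  dbbcddeebbadb$becebabdd  d
   15  ddbbcddeebbadb$becebabd  d
   16  dddbbcddeebbadb$becebab  b
   17  ddeebbadb$becebabdddbbc  c
   18  deebbadb$becebabdddbbcd  d
   19  ebabdddbbcddeebbadb$bec  c
   20  ebbadb$becebabdddbbcdde  e
   21  ecebabdddbbcddeebbadb$b  b
   22  eebbadb$becebabdddbbcdd  d

bbbdebedba$beaddbcdcebd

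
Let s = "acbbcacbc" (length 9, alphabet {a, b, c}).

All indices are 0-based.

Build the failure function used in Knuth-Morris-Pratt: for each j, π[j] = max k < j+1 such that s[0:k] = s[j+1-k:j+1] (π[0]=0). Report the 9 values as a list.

π[0] = 0
j=1 s[j]='c': π[1]=0 (border '')
j=2 s[j]='b': π[2]=0 (border '')
j=3 s[j]='b': π[3]=0 (border '')
j=4 s[j]='c': π[4]=0 (border '')
j=5 s[j]='a': π[5]=1 (border 'a')
j=6 s[j]='c': π[6]=2 (border 'ac')
j=7 s[j]='b': π[7]=3 (border 'acb')
j=8 s[j]='c': k: 3→0; π[8]=0 (border '')

[0, 0, 0, 0, 0, 1, 2, 3, 0]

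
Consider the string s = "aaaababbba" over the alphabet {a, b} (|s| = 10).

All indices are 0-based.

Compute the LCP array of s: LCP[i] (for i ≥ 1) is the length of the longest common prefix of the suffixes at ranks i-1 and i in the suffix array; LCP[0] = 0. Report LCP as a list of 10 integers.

sorted suffixes:
  #0 SA[0]=9  'a'
  #1 SA[1]=0  'aaaababbba'
  #2 SA[2]=1  'aaababbba'
  #3 SA[3]=2  'aababbba'
  #4 SA[4]=3  'ababbba'
  #5 SA[5]=5  'abbba'
  #6 SA[6]=8  'ba'
  #7 SA[7]=4  'babbba'
  #8 SA[8]=7  'bba'
  #9 SA[9]=6  'bbba'

SA = [9, 0, 1, 2, 3, 5, 8, 4, 7, 6]
[i] adj suffixes → lcp
  [1] 9/0 → 1 ('a')
  [2] 0/1 → 3 ('aaa')
  [3] 1/2 → 2 ('aa')
  [4] 2/3 → 1 ('a')
  [5] 3/5 → 2 ('ab')
  [6] 5/8 → 0 ('')
  [7] 8/4 → 2 ('ba')
  [8] 4/7 → 1 ('b')
  [9] 7/6 → 2 ('bb')

[0, 1, 3, 2, 1, 2, 0, 2, 1, 2]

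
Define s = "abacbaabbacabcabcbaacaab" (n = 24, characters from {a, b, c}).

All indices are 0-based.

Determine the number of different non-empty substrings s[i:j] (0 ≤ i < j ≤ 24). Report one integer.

255

sorted suffixes:
  #0 SA[0]=21  'aab'
  #1 SA[1]=5  'aabbacabcabcbaacaab'
  #2 SA[2]=18  'aacaab'
  #3 SA[3]=22  'ab'
  #4 SA[4]=0  'abacbaabbacabcabcbaacaab'
  #5 SA[5]=6  'abbacabcabcbaacaab'
  #6 SA[6]=11  'abcabcbaacaab'
  #7 SA[7]=14  'abcbaacaab'
  #8 SA[8]=19  'acaab'
  #9 SA[9]=9  'acabcabcbaacaab'
  #10 SA[10]=2  'acbaabbacabcabcbaacaab'
  #11 SA[11]=23  'b'
  #12 SA[12]=4  'baabbacabcabcbaacaab'
  #13 SA[13]=17  'baacaab'
  #14 SA[14]=8  'bacabcabcbaacaab'
  #15 SA[15]=1  'bacbaabbacabcabcbaacaab'
  #16 SA[16]=7  'bbacabcabcbaacaab'
  #17 SA[17]=12  'bcabcbaacaab'
  #18 SA[18]=15  'bcbaacaab'
  #19 SA[19]=20  'caab'
  #20 SA[20]=10  'cabcabcbaacaab'
  #21 SA[21]=13  'cabcbaacaab'
  #22 SA[22]=3  'cbaabbacabcabcbaacaab'
  #23 SA[23]=16  'cbaacaab'

SA = [21, 5, 18, 22, 0, 6, 11, 14, 19, 9, 2, 23, 4, 17, 8, 1, 7, 12, 15, 20, 10, 13, 3, 16]
rank  pair      lcp
   1  s[21:],s[5:]  3  'aab'
   2  s[5:],s[18:]  2  'aa'
   3  s[18:],s[22:]  1  'a'
   4  s[22:],s[0:]  2  'ab'
   5  s[0:],s[6:]  2  'ab'
   6  s[6:],s[11:]  2  'ab'
   7  s[11:],s[14:]  3  'abc'
   8  s[14:],s[19:]  1  'a'
   9  s[19:],s[9:]  3  'aca'
  10  s[9:],s[2:]  2  'ac'
  11  s[2:],s[23:]  0  ''
  12  s[23:],s[4:]  1  'b'
  13  s[4:],s[17:]  3  'baa'
  14  s[17:],s[8:]  2  'ba'
  15  s[8:],s[1:]  3  'bac'
  16  s[1:],s[7:]  1  'b'
  17  s[7:],s[12:]  1  'b'
  18  s[12:],s[15:]  2  'bc'
  19  s[15:],s[20:]  0  ''
  20  s[20:],s[10:]  2  'ca'
  21  s[10:],s[13:]  4  'cabc'
  22  s[13:],s[3:]  1  'c'
  23  s[3:],s[16:]  4  'cbaa'

n(n+1)/2 = 24·25/2 = 300
Σ LCP = 0 + 3 + 2 + 1 + 2 + 2 + 2 + 3 + 1 + 3 + 2 + 0 + 1 + 3 + 2 + 3 + 1 + 1 + 2 + 0 + 2 + 4 + 1 + 4 = 45
distinct = 300 − 45 = 255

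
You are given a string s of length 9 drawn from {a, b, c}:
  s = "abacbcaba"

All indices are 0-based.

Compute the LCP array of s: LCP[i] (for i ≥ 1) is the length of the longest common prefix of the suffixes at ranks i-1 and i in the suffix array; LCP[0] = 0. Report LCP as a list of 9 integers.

rank→(start, suffix):
  0 → (8, 'a')
  1 → (6, 'aba')
  2 → (0, 'abacbcaba')
  3 → (2, 'acbcaba')
  4 → (7, 'ba')
  5 → (1, 'bacbcaba')
  6 → (4, 'bcaba')
  7 → (5, 'caba')
  8 → (3, 'cbcaba')

SA = [8, 6, 0, 2, 7, 1, 4, 5, 3]
i: (SA[i-1],SA[i]) lcp shared
  1: (8,6) 1 'a'
  2: (6,0) 3 'aba'
  3: (0,2) 1 'a'
  4: (2,7) 0 ''
  5: (7,1) 2 'ba'
  6: (1,4) 1 'b'
  7: (4,5) 0 ''
  8: (5,3) 1 'c'

[0, 1, 3, 1, 0, 2, 1, 0, 1]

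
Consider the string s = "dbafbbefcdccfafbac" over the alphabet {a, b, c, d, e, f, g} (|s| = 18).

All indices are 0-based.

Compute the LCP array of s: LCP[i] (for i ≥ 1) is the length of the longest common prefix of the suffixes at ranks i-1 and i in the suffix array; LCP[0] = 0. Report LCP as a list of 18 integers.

sorted suffixes:
  #0 SA[0]=16  'ac'
  #1 SA[1]=13  'afbac'
  #2 SA[2]=2  'afbbefcdccfafbac'
  #3 SA[3]=15  'bac'
  #4 SA[4]=1  'bafbbefcdccfafbac'
  #5 SA[5]=4  'bbefcdccfafbac'
  #6 SA[6]=5  'befcdccfafbac'
  #7 SA[7]=17  'c'
  #8 SA[8]=10  'ccfafbac'
  #9 SA[9]=8  'cdccfafbac'
  #10 SA[10]=11  'cfafbac'
  #11 SA[11]=0  'dbafbbefcdccfafbac'
  #12 SA[12]=9  'dccfafbac'
  #13 SA[13]=6  'efcdccfafbac'
  #14 SA[14]=12  'fafbac'
  #15 SA[15]=14  'fbac'
  #16 SA[16]=3  'fbbefcdccfafbac'
  #17 SA[17]=7  'fcdccfafbac'

SA = [16, 13, 2, 15, 1, 4, 5, 17, 10, 8, 11, 0, 9, 6, 12, 14, 3, 7]
i: (SA[i-1],SA[i]) lcp shared
  1: (16,13) 1 'a'
  2: (13,2) 3 'afb'
  3: (2,15) 0 ''
  4: (15,1) 2 'ba'
  5: (1,4) 1 'b'
  6: (4,5) 1 'b'
  7: (5,17) 0 ''
  8: (17,10) 1 'c'
  9: (10,8) 1 'c'
  10: (8,11) 1 'c'
  11: (11,0) 0 ''
  12: (0,9) 1 'd'
  13: (9,6) 0 ''
  14: (6,12) 0 ''
  15: (12,14) 1 'f'
  16: (14,3) 2 'fb'
  17: (3,7) 1 'f'

[0, 1, 3, 0, 2, 1, 1, 0, 1, 1, 1, 0, 1, 0, 0, 1, 2, 1]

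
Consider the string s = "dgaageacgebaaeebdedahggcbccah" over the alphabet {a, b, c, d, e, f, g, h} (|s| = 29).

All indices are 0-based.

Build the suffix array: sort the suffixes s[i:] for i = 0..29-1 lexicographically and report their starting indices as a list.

[11, 2, 6, 12, 3, 27, 19, 10, 24, 15, 26, 23, 25, 7, 18, 16, 0, 5, 9, 14, 17, 13, 1, 22, 4, 8, 21, 28, 20]

rank→(start, suffix):
  0 → (11, 'aaeebdedahggcbccah')
  1 → (2, 'aageacgebaaeebdedahggcbccah')
  2 → (6, 'acgebaaeebdedahggcbccah')
  3 → (12, 'aeebdedahggcbccah')
  4 → (3, 'ageacgebaaeebdedahggcbccah')
  5 → (27, 'ah')
  6 → (19, 'ahggcbccah')
  7 → (10, 'baaeebdedahggcbccah')
  8 → (24, 'bccah')
  9 → (15, 'bdedahggcbccah')
  10 → (26, 'cah')
  11 → (23, 'cbccah')
  12 → (25, 'ccah')
  13 → (7, 'cgebaaeebdedahggcbccah')
  14 → (18, 'dahggcbccah')
  15 → (16, 'dedahggcbccah')
  16 → (0, 'dgaageacgebaaeebdedahggcbccah')
  17 → (5, 'eacgebaaeebdedahggcbccah')
  18 → (9, 'ebaaeebdedahggcbccah')
  19 → (14, 'ebdedahggcbccah')
  20 → (17, 'edahggcbccah')
  21 → (13, 'eebdedahggcbccah')
  22 → (1, 'gaageacgebaaeebdedahggcbccah')
  23 → (22, 'gcbccah')
  24 → (4, 'geacgebaaeebdedahggcbccah')
  25 → (8, 'gebaaeebdedahggcbccah')
  26 → (21, 'ggcbccah')
  27 → (28, 'h')
  28 → (20, 'hggcbccah')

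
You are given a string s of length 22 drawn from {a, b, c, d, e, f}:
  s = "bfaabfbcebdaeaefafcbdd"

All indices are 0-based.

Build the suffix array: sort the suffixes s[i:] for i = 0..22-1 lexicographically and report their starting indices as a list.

[2, 3, 11, 13, 16, 6, 9, 19, 0, 4, 18, 7, 21, 10, 20, 12, 8, 14, 1, 15, 5, 17]

rank→(start, suffix):
  0 → (2, 'aabfbcebdaeaefafcbdd')
  1 → (3, 'abfbcebdaeaefafcbdd')
  2 → (11, 'aeaefafcbdd')
  3 → (13, 'aefafcbdd')
  4 → (16, 'afcbdd')
  5 → (6, 'bcebdaeaefafcbdd')
  6 → (9, 'bdaeaefafcbdd')
  7 → (19, 'bdd')
  8 → (0, 'bfaabfbcebdaeaefafcbdd')
  9 → (4, 'bfbcebdaeaefafcbdd')
  10 → (18, 'cbdd')
  11 → (7, 'cebdaeaefafcbdd')
  12 → (21, 'd')
  13 → (10, 'daeaefafcbdd')
  14 → (20, 'dd')
  15 → (12, 'eaefafcbdd')
  16 → (8, 'ebdaeaefafcbdd')
  17 → (14, 'efafcbdd')
  18 → (1, 'faabfbcebdaeaefafcbdd')
  19 → (15, 'fafcbdd')
  20 → (5, 'fbcebdaeaefafcbdd')
  21 → (17, 'fcbdd')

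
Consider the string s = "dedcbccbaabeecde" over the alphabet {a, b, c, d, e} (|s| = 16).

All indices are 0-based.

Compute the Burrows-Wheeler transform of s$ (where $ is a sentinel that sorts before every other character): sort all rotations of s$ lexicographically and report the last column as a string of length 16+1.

ebaccacdbeec$dedb

rank  rotation           last
    0  $dedcbccbaabeecde  e
    1  aabeecde$dedcbccb  b
    2  abeecde$dedcbccba  a
    3  baabeecde$dedcbcc  c
    4  bccbaabeecde$dedc  c
    5  beecde$dedcbccbaa  a
    6  cbaabeecde$dedcbc  c
    7  cbccbaabeecde$ded  d
    8  ccbaabeecde$dedcb  b
    9  cde$dedcbccbaabee  e
   10  dcbccbaabeecde$de  e
   11  de$dedcbccbaabeec  c
   12  dedcbccbaabeecde$  $
   13  e$dedcbccbaabeecd  d
   14  ecde$dedcbccbaabe  e
   15  edcbccbaabeecde$d  d
   16  eecde$dedcbccbaab  b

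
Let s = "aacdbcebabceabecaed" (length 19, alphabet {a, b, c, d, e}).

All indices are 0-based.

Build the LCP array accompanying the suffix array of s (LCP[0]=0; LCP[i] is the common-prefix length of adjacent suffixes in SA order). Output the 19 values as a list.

rank | idx | suffix
   0 |   0 | aacdbcebabceabecaed
   1 |   8 | abceabecaed
   2 |  12 | abecaed
   3 |   1 | acdbcebabceabecaed
   4 |  16 | aed
   5 |   7 | babceabecaed
   6 |   9 | bceabecaed
   7 |   4 | bcebabceabecaed
   8 |  13 | becaed
   9 |  15 | caed
  10 |   2 | cdbcebabceabecaed
  11 |  10 | ceabecaed
  12 |   5 | cebabceabecaed
  13 |  18 | d
  14 |   3 | dbcebabceabecaed
  15 |  11 | eabecaed
  16 |   6 | ebabceabecaed
  17 |  14 | ecaed
  18 |  17 | ed

SA = [0, 8, 12, 1, 16, 7, 9, 4, 13, 15, 2, 10, 5, 18, 3, 11, 6, 14, 17]
[i] adj suffixes → lcp
  [1] 0/8 → 1 ('a')
  [2] 8/12 → 2 ('ab')
  [3] 12/1 → 1 ('a')
  [4] 1/16 → 1 ('a')
  [5] 16/7 → 0 ('')
  [6] 7/9 → 1 ('b')
  [7] 9/4 → 3 ('bce')
  [8] 4/13 → 1 ('b')
  [9] 13/15 → 0 ('')
  [10] 15/2 → 1 ('c')
  [11] 2/10 → 1 ('c')
  [12] 10/5 → 2 ('ce')
  [13] 5/18 → 0 ('')
  [14] 18/3 → 1 ('d')
  [15] 3/11 → 0 ('')
  [16] 11/6 → 1 ('e')
  [17] 6/14 → 1 ('e')
  [18] 14/17 → 1 ('e')

[0, 1, 2, 1, 1, 0, 1, 3, 1, 0, 1, 1, 2, 0, 1, 0, 1, 1, 1]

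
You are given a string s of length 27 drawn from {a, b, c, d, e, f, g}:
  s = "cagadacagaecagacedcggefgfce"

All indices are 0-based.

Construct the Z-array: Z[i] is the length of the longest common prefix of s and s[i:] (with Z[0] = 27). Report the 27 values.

Z[0]=27
i=1: fresh scan; Z[1]=0
i=2: fresh scan; Z[2]=0
i=3: fresh scan; Z[3]=0
i=4: fresh scan; Z[4]=0
i=5: fresh scan; Z[5]=0
i=6: fresh scan; Z[6]=4 grow→box=[6,10)
i=7: min(r-i=3, Z[1]=0)=0; Z[7]=0
i=8: min(r-i=2, Z[2]=0)=0; Z[8]=0
i=9: min(r-i=1, Z[3]=0)=0; Z[9]=0
i=10: fresh scan; Z[10]=0
i=11: fresh scan; Z[11]=4 grow→box=[11,15)
i=12: min(r-i=3, Z[1]=0)=0; Z[12]=0
i=13: min(r-i=2, Z[2]=0)=0; Z[13]=0
i=14: min(r-i=1, Z[3]=0)=0; Z[14]=0
i=15: fresh scan; Z[15]=1 grow→box=[15,16)
i=16: fresh scan; Z[16]=0
i=17: fresh scan; Z[17]=0
i=18: fresh scan; Z[18]=1 grow→box=[18,19)
i=19: fresh scan; Z[19]=0
i=20: fresh scan; Z[20]=0
i=21: fresh scan; Z[21]=0
i=22: fresh scan; Z[22]=0
i=23: fresh scan; Z[23]=0
i=24: fresh scan; Z[24]=0
i=25: fresh scan; Z[25]=1 grow→box=[25,26)
i=26: fresh scan; Z[26]=0

[27, 0, 0, 0, 0, 0, 4, 0, 0, 0, 0, 4, 0, 0, 0, 1, 0, 0, 1, 0, 0, 0, 0, 0, 0, 1, 0]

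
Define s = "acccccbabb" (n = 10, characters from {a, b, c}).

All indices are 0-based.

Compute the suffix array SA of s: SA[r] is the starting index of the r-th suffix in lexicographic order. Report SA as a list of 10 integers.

rank→(start, suffix):
  0 → (7, 'abb')
  1 → (0, 'acccccbabb')
  2 → (9, 'b')
  3 → (6, 'babb')
  4 → (8, 'bb')
  5 → (5, 'cbabb')
  6 → (4, 'ccbabb')
  7 → (3, 'cccbabb')
  8 → (2, 'ccccbabb')
  9 → (1, 'cccccbabb')

[7, 0, 9, 6, 8, 5, 4, 3, 2, 1]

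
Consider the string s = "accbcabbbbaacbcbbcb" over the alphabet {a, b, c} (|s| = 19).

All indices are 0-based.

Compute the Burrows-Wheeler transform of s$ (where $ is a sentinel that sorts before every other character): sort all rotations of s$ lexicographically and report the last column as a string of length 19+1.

bbca$cbbbaccbcbbbcaa

rank  rotation              last
    0  $accbcabbbbaacbcbbcb  b
    1  aacbcbbcb$accbcabbbb  b
    2  abbbbaacbcbbcb$accbc  c
    3  acbcbbcb$accbcabbbba  a
    4  accbcabbbbaacbcbbcb$  $
    5  b$accbcabbbbaacbcbbc  c
    6  baacbcbbcb$accbcabbb  b
    7  bbaacbcbbcb$accbcabb  b
    8  bbbaacbcbbcb$accbcab  b
    9  bbbbaacbcbbcb$accbca  a
   10  bbcb$accbcabbbbaacbc  c
   11  bcabbbbaacbcbbcb$acc  c
   12  bcb$accbcabbbbaacbcb  b
   13  bcbbcb$accbcabbbbaac  c
   14  cabbbbaacbcbbcb$accb  b
   15  cb$accbcabbbbaacbcbb  b
   16  cbbcb$accbcabbbbaacb  b
   17  cbcabbbbaacbcbbcb$ac  c
   18  cbcbbcb$accbcabbbbaa  a
   19  ccbcabbbbaacbcbbcb$a  a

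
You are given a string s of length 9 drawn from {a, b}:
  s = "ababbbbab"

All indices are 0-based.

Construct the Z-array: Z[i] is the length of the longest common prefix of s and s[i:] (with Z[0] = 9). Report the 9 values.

Z[0]=9
i=1: i≥r, start 0; Z[1]=0
i=2: i≥r, start 0; Z[2]=2 grow→box=[2,4)
i=3: min(r-i=1, Z[1]=0)=0; Z[3]=0
i=4: i≥r, start 0; Z[4]=0
i=5: i≥r, start 0; Z[5]=0
i=6: i≥r, start 0; Z[6]=0
i=7: i≥r, start 0; Z[7]=2 grow→box=[7,9)
i=8: min(r-i=1, Z[1]=0)=0; Z[8]=0

[9, 0, 2, 0, 0, 0, 0, 2, 0]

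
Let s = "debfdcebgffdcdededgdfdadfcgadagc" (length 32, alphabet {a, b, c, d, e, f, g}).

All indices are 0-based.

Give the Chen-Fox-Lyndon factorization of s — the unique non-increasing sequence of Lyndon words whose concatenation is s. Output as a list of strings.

["de", "bfdcebgffdcdededgdfd", "adfcg", "adagc"]

emit factor 1: 'de' (i=0, period=2)
emit factor 2: 'bfdcebgffdcdededgdfd' (i=2, period=20)
emit factor 3: 'adfcg' (i=22, period=5)
emit factor 4: 'adagc' (i=27, period=5)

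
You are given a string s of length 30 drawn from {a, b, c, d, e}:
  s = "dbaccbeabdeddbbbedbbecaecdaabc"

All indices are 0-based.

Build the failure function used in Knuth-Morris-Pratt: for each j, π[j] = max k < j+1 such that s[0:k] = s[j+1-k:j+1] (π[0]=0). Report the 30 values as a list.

π[0] = 0
j=1 s[j]='b': π[1]=0 (border '')
j=2 s[j]='a': π[2]=0 (border '')
j=3 s[j]='c': π[3]=0 (border '')
j=4 s[j]='c': π[4]=0 (border '')
j=5 s[j]='b': π[5]=0 (border '')
j=6 s[j]='e': π[6]=0 (border '')
j=7 s[j]='a': π[7]=0 (border '')
j=8 s[j]='b': π[8]=0 (border '')
j=9 s[j]='d': π[9]=1 (border 'd')
j=10 s[j]='e': k: 1→0; π[10]=0 (border '')
j=11 s[j]='d': π[11]=1 (border 'd')
j=12 s[j]='d': k: 1→0; π[12]=1 (border 'd')
j=13 s[j]='b': π[13]=2 (border 'db')
j=14 s[j]='b': k: 2→0; π[14]=0 (border '')
j=15 s[j]='b': π[15]=0 (border '')
j=16 s[j]='e': π[16]=0 (border '')
j=17 s[j]='d': π[17]=1 (border 'd')
j=18 s[j]='b': π[18]=2 (border 'db')
j=19 s[j]='b': k: 2→0; π[19]=0 (border '')
j=20 s[j]='e': π[20]=0 (border '')
j=21 s[j]='c': π[21]=0 (border '')
j=22 s[j]='a': π[22]=0 (border '')
j=23 s[j]='e': π[23]=0 (border '')
j=24 s[j]='c': π[24]=0 (border '')
j=25 s[j]='d': π[25]=1 (border 'd')
j=26 s[j]='a': k: 1→0; π[26]=0 (border '')
j=27 s[j]='a': π[27]=0 (border '')
j=28 s[j]='b': π[28]=0 (border '')
j=29 s[j]='c': π[29]=0 (border '')

[0, 0, 0, 0, 0, 0, 0, 0, 0, 1, 0, 1, 1, 2, 0, 0, 0, 1, 2, 0, 0, 0, 0, 0, 0, 1, 0, 0, 0, 0]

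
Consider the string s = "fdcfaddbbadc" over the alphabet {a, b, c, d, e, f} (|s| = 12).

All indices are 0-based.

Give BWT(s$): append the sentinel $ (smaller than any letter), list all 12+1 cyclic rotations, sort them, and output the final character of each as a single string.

rank  rotation       last
    0  $fdcfaddbbadc  c
    1  adc$fdcfaddbb  b
    2  addbbadc$fdcf  f
    3  badc$fdcfaddb  b
    4  bbadc$fdcfadd  d
    5  c$fdcfaddbbad  d
    6  cfaddbbadc$fd  d
    7  dbbadc$fdcfad  d
    8  dc$fdcfaddbba  a
    9  dcfaddbbadc$f  f
   10  ddbbadc$fdcfa  a
   11  faddbbadc$fdc  c
   12  fdcfaddbbadc$  $

cbfbddddafac$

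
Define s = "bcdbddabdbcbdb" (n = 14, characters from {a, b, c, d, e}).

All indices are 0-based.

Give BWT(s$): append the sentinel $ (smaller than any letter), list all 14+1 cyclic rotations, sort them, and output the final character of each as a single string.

rank  rotation         last
    0  $bcdbddabdbcbdb  b
    1  abdbcbdb$bcdbdd  d
    2  b$bcdbddabdbcbd  d
    3  bcbdb$bcdbddabd  d
    4  bcdbddabdbcbdb$  $
    5  bdb$bcdbddabdbc  c
    6  bdbcbdb$bcdbdda  a
    7  bddabdbcbdb$bcd  d
    8  cbdb$bcdbddabdb  b
    9  cdbddabdbcbdb$b  b
   10  dabdbcbdb$bcdbd  d
   11  db$bcdbddabdbcb  b
   12  dbcbdb$bcdbddab  b
   13  dbddabdbcbdb$bc  c
   14  ddabdbcbdb$bcdb  b

bddd$cadbbdbbcb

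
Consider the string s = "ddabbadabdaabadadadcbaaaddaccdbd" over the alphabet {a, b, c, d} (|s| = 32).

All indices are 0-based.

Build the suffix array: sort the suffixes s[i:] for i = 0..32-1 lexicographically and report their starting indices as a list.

rank→(start, suffix):
  0 → (21, 'aaaddaccdbd')
  1 → (10, 'aabadadadcbaaaddaccdbd')
  2 → (22, 'aaddaccdbd')
  3 → (11, 'abadadadcbaaaddaccdbd')
  4 → (2, 'abbadabdaabadadadcbaaaddaccdbd')
  5 → (7, 'abdaabadadadcbaaaddaccdbd')
  6 → (26, 'accdbd')
  7 → (5, 'adabdaabadadadcbaaaddaccdbd')
  8 → (13, 'adadadcbaaaddaccdbd')
  9 → (15, 'adadcbaaaddaccdbd')
  10 → (17, 'adcbaaaddaccdbd')
  11 → (23, 'addaccdbd')
  12 → (20, 'baaaddaccdbd')
  13 → (4, 'badabdaabadadadcbaaaddaccdbd')
  14 → (12, 'badadadcbaaaddaccdbd')
  15 → (3, 'bbadabdaabadadadcbaaaddaccdbd')
  16 → (30, 'bd')
  17 → (8, 'bdaabadadadcbaaaddaccdbd')
  18 → (19, 'cbaaaddaccdbd')
  19 → (27, 'ccdbd')
  20 → (28, 'cdbd')
  21 → (31, 'd')
  22 → (9, 'daabadadadcbaaaddaccdbd')
  23 → (1, 'dabbadabdaabadadadcbaaaddaccdbd')
  24 → (6, 'dabdaabadadadcbaaaddaccdbd')
  25 → (25, 'daccdbd')
  26 → (14, 'dadadcbaaaddaccdbd')
  27 → (16, 'dadcbaaaddaccdbd')
  28 → (29, 'dbd')
  29 → (18, 'dcbaaaddaccdbd')
  30 → (0, 'ddabbadabdaabadadadcbaaaddaccdbd')
  31 → (24, 'ddaccdbd')

[21, 10, 22, 11, 2, 7, 26, 5, 13, 15, 17, 23, 20, 4, 12, 3, 30, 8, 19, 27, 28, 31, 9, 1, 6, 25, 14, 16, 29, 18, 0, 24]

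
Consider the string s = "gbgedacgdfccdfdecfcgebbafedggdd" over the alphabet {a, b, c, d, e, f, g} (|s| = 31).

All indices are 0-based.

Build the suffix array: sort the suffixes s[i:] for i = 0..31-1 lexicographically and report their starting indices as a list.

rank | idx | suffix
   0 |   5 | acgdfccdfdecfcgebbafedggdd
   1 |  23 | afedggdd
   2 |  22 | bafedggdd
   3 |  21 | bbafedggdd
   4 |   1 | bgedacgdfccdfdecfcgebbafedggdd
   5 |  10 | ccdfdecfcgebbafedggdd
   6 |  11 | cdfdecfcgebbafedggdd
   7 |  16 | cfcgebbafedggdd
   8 |   6 | cgdfccdfdecfcgebbafedggdd
   9 |  18 | cgebbafedggdd
  10 |  30 | d
  11 |   4 | dacgdfccdfdecfcgebbafedggdd
  12 |  29 | dd
  13 |  14 | decfcgebbafedggdd
  14 |   8 | dfccdfdecfcgebbafedggdd
  15 |  12 | dfdecfcgebbafedggdd
  16 |  26 | dggdd
  17 |  20 | ebbafedggdd
  18 |  15 | ecfcgebbafedggdd
  19 |   3 | edacgdfccdfdecfcgebbafedggdd
  20 |  25 | edggdd
  21 |   9 | fccdfdecfcgebbafedggdd
  22 |  17 | fcgebbafedggdd
  23 |  13 | fdecfcgebbafedggdd
  24 |  24 | fedggdd
  25 |   0 | gbgedacgdfccdfdecfcgebbafedggdd
  26 |  28 | gdd
  27 |   7 | gdfccdfdecfcgebbafedggdd
  28 |  19 | gebbafedggdd
  29 |   2 | gedacgdfccdfdecfcgebbafedggdd
  30 |  27 | ggdd

[5, 23, 22, 21, 1, 10, 11, 16, 6, 18, 30, 4, 29, 14, 8, 12, 26, 20, 15, 3, 25, 9, 17, 13, 24, 0, 28, 7, 19, 2, 27]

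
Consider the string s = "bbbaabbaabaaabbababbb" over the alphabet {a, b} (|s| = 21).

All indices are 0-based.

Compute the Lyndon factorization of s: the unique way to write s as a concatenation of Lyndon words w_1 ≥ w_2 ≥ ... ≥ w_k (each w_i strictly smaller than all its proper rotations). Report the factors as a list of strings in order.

["b", "b", "b", "aabb", "aab", "aaabbababbb"]

emit factor 1: 'b' (i=0, period=1)
emit factor 2: 'b' (i=1, period=1)
emit factor 3: 'b' (i=2, period=1)
emit factor 4: 'aabb' (i=3, period=4)
emit factor 5: 'aab' (i=7, period=3)
emit factor 6: 'aaabbababbb' (i=10, period=11)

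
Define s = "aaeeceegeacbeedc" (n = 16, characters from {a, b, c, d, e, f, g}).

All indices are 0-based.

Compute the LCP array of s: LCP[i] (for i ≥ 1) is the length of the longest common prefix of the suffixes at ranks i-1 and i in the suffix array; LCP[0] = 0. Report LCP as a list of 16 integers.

sorted suffixes:
  #0 SA[0]=0  'aaeeceegeacbeedc'
  #1 SA[1]=9  'acbeedc'
  #2 SA[2]=1  'aeeceegeacbeedc'
  #3 SA[3]=11  'beedc'
  #4 SA[4]=15  'c'
  #5 SA[5]=10  'cbeedc'
  #6 SA[6]=4  'ceegeacbeedc'
  #7 SA[7]=14  'dc'
  #8 SA[8]=8  'eacbeedc'
  #9 SA[9]=3  'eceegeacbeedc'
  #10 SA[10]=13  'edc'
  #11 SA[11]=2  'eeceegeacbeedc'
  #12 SA[12]=12  'eedc'
  #13 SA[13]=5  'eegeacbeedc'
  #14 SA[14]=6  'egeacbeedc'
  #15 SA[15]=7  'geacbeedc'

SA = [0, 9, 1, 11, 15, 10, 4, 14, 8, 3, 13, 2, 12, 5, 6, 7]
rank  pair      lcp
   1  s[0:],s[9:]  1  'a'
   2  s[9:],s[1:]  1  'a'
   3  s[1:],s[11:]  0  ''
   4  s[11:],s[15:]  0  ''
   5  s[15:],s[10:]  1  'c'
   6  s[10:],s[4:]  1  'c'
   7  s[4:],s[14:]  0  ''
   8  s[14:],s[8:]  0  ''
   9  s[8:],s[3:]  1  'e'
  10  s[3:],s[13:]  1  'e'
  11  s[13:],s[2:]  1  'e'
  12  s[2:],s[12:]  2  'ee'
  13  s[12:],s[5:]  2  'ee'
  14  s[5:],s[6:]  1  'e'
  15  s[6:],s[7:]  0  ''

[0, 1, 1, 0, 0, 1, 1, 0, 0, 1, 1, 1, 2, 2, 1, 0]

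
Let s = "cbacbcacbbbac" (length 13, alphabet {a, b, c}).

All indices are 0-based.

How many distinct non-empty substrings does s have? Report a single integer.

sorted suffixes:
  #0 SA[0]=11  'ac'
  #1 SA[1]=6  'acbbbac'
  #2 SA[2]=2  'acbcacbbbac'
  #3 SA[3]=10  'bac'
  #4 SA[4]=1  'bacbcacbbbac'
  #5 SA[5]=9  'bbac'
  #6 SA[6]=8  'bbbac'
  #7 SA[7]=4  'bcacbbbac'
  #8 SA[8]=12  'c'
  #9 SA[9]=5  'cacbbbac'
  #10 SA[10]=0  'cbacbcacbbbac'
  #11 SA[11]=7  'cbbbac'
  #12 SA[12]=3  'cbcacbbbac'

SA = [11, 6, 2, 10, 1, 9, 8, 4, 12, 5, 0, 7, 3]
rank  pair      lcp
   1  s[11:],s[6:]  2  'ac'
   2  s[6:],s[2:]  3  'acb'
   3  s[2:],s[10:]  0  ''
   4  s[10:],s[1:]  3  'bac'
   5  s[1:],s[9:]  1  'b'
   6  s[9:],s[8:]  2  'bb'
   7  s[8:],s[4:]  1  'b'
   8  s[4:],s[12:]  0  ''
   9  s[12:],s[5:]  1  'c'
  10  s[5:],s[0:]  1  'c'
  11  s[0:],s[7:]  2  'cb'
  12  s[7:],s[3:]  2  'cb'

n(n+1)/2 = 13·14/2 = 91
Σ LCP = 0 + 2 + 3 + 0 + 3 + 1 + 2 + 1 + 0 + 1 + 1 + 2 + 2 = 18
distinct = 91 − 18 = 73

73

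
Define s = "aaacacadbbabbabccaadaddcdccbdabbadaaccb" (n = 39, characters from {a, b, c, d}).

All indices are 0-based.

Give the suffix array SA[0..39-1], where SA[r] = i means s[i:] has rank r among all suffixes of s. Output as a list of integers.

[0, 1, 34, 17, 10, 29, 13, 2, 4, 35, 32, 18, 6, 20, 38, 9, 12, 31, 8, 11, 30, 14, 27, 16, 3, 5, 37, 26, 15, 36, 25, 23, 33, 28, 19, 7, 24, 22, 21]

rank→(start, suffix):
  0 → (0, 'aaacacadbbabbabccaadaddcdccbdabbadaaccb')
  1 → (1, 'aacacadbbabbabccaadaddcdccbdabbadaaccb')
  2 → (34, 'aaccb')
  3 → (17, 'aadaddcdccbdabbadaaccb')
  4 → (10, 'abbabccaadaddcdccbdabbadaaccb')
  5 → (29, 'abbadaaccb')
  6 → (13, 'abccaadaddcdccbdabbadaaccb')
  7 → (2, 'acacadbbabbabccaadaddcdccbdabbadaaccb')
  8 → (4, 'acadbbabbabccaadaddcdccbdabbadaaccb')
  9 → (35, 'accb')
  10 → (32, 'adaaccb')
  11 → (18, 'adaddcdccbdabbadaaccb')
  12 → (6, 'adbbabbabccaadaddcdccbdabbadaaccb')
  13 → (20, 'addcdccbdabbadaaccb')
  14 → (38, 'b')
  15 → (9, 'babbabccaadaddcdccbdabbadaaccb')
  16 → (12, 'babccaadaddcdccbdabbadaaccb')
  17 → (31, 'badaaccb')
  18 → (8, 'bbabbabccaadaddcdccbdabbadaaccb')
  19 → (11, 'bbabccaadaddcdccbdabbadaaccb')
  20 → (30, 'bbadaaccb')
  21 → (14, 'bccaadaddcdccbdabbadaaccb')
  22 → (27, 'bdabbadaaccb')
  23 → (16, 'caadaddcdccbdabbadaaccb')
  24 → (3, 'cacadbbabbabccaadaddcdccbdabbadaaccb')
  25 → (5, 'cadbbabbabccaadaddcdccbdabbadaaccb')
  26 → (37, 'cb')
  27 → (26, 'cbdabbadaaccb')
  28 → (15, 'ccaadaddcdccbdabbadaaccb')
  29 → (36, 'ccb')
  30 → (25, 'ccbdabbadaaccb')
  31 → (23, 'cdccbdabbadaaccb')
  32 → (33, 'daaccb')
  33 → (28, 'dabbadaaccb')
  34 → (19, 'daddcdccbdabbadaaccb')
  35 → (7, 'dbbabbabccaadaddcdccbdabbadaaccb')
  36 → (24, 'dccbdabbadaaccb')
  37 → (22, 'dcdccbdabbadaaccb')
  38 → (21, 'ddcdccbdabbadaaccb')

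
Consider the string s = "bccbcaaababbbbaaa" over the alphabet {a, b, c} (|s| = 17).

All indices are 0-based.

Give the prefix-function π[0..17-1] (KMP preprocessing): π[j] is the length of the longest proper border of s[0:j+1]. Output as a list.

π[0] = 0
j=1 s[j]='c': π[1]=0 (border '')
j=2 s[j]='c': π[2]=0 (border '')
j=3 s[j]='b': π[3]=1 (border 'b')
j=4 s[j]='c': π[4]=2 (border 'bc')
j=5 s[j]='a': k: 2→0; π[5]=0 (border '')
j=6 s[j]='a': π[6]=0 (border '')
j=7 s[j]='a': π[7]=0 (border '')
j=8 s[j]='b': π[8]=1 (border 'b')
j=9 s[j]='a': k: 1→0; π[9]=0 (border '')
j=10 s[j]='b': π[10]=1 (border 'b')
j=11 s[j]='b': k: 1→0; π[11]=1 (border 'b')
j=12 s[j]='b': k: 1→0; π[12]=1 (border 'b')
j=13 s[j]='b': k: 1→0; π[13]=1 (border 'b')
j=14 s[j]='a': k: 1→0; π[14]=0 (border '')
j=15 s[j]='a': π[15]=0 (border '')
j=16 s[j]='a': π[16]=0 (border '')

[0, 0, 0, 1, 2, 0, 0, 0, 1, 0, 1, 1, 1, 1, 0, 0, 0]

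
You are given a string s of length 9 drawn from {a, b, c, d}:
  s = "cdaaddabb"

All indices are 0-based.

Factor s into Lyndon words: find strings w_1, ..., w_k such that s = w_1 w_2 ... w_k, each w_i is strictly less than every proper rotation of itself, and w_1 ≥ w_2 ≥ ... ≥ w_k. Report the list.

emit factor 1: 'cd' (i=0, period=2)
emit factor 2: 'aaddabb' (i=2, period=7)

["cd", "aaddabb"]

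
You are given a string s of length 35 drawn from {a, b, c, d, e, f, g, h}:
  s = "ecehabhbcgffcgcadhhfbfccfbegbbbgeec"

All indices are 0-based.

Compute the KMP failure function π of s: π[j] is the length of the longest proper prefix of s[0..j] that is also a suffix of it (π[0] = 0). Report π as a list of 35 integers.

π[0] = 0
j=1 s[j]='c': π[1]=0 (border '')
j=2 s[j]='e': π[2]=1 (border 'e')
j=3 s[j]='h': k: 1→0; π[3]=0 (border '')
j=4 s[j]='a': π[4]=0 (border '')
j=5 s[j]='b': π[5]=0 (border '')
j=6 s[j]='h': π[6]=0 (border '')
j=7 s[j]='b': π[7]=0 (border '')
j=8 s[j]='c': π[8]=0 (border '')
j=9 s[j]='g': π[9]=0 (border '')
j=10 s[j]='f': π[10]=0 (border '')
j=11 s[j]='f': π[11]=0 (border '')
j=12 s[j]='c': π[12]=0 (border '')
j=13 s[j]='g': π[13]=0 (border '')
j=14 s[j]='c': π[14]=0 (border '')
j=15 s[j]='a': π[15]=0 (border '')
j=16 s[j]='d': π[16]=0 (border '')
j=17 s[j]='h': π[17]=0 (border '')
j=18 s[j]='h': π[18]=0 (border '')
j=19 s[j]='f': π[19]=0 (border '')
j=20 s[j]='b': π[20]=0 (border '')
j=21 s[j]='f': π[21]=0 (border '')
j=22 s[j]='c': π[22]=0 (border '')
j=23 s[j]='c': π[23]=0 (border '')
j=24 s[j]='f': π[24]=0 (border '')
j=25 s[j]='b': π[25]=0 (border '')
j=26 s[j]='e': π[26]=1 (border 'e')
j=27 s[j]='g': k: 1→0; π[27]=0 (border '')
j=28 s[j]='b': π[28]=0 (border '')
j=29 s[j]='b': π[29]=0 (border '')
j=30 s[j]='b': π[30]=0 (border '')
j=31 s[j]='g': π[31]=0 (border '')
j=32 s[j]='e': π[32]=1 (border 'e')
j=33 s[j]='e': k: 1→0; π[33]=1 (border 'e')
j=34 s[j]='c': π[34]=2 (border 'ec')

[0, 0, 1, 0, 0, 0, 0, 0, 0, 0, 0, 0, 0, 0, 0, 0, 0, 0, 0, 0, 0, 0, 0, 0, 0, 0, 1, 0, 0, 0, 0, 0, 1, 1, 2]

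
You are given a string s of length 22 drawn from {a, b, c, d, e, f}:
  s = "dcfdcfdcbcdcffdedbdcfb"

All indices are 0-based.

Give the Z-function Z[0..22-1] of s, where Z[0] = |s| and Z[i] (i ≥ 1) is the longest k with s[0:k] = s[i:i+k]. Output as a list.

Z[0]=22
i=1: fresh scan; Z[1]=0
i=2: fresh scan; Z[2]=0
i=3: fresh scan; Z[3]=5 scan→box=[3,8)
i=4: min(r-i=4, Z[1]=0)=0; Z[4]=0
i=5: min(r-i=3, Z[2]=0)=0; Z[5]=0
i=6: min(r-i=2, Z[3]=5)=2; Z[6]=2
i=7: min(r-i=1, Z[4]=0)=0; Z[7]=0
i=8: fresh scan; Z[8]=0
i=9: fresh scan; Z[9]=0
i=10: fresh scan; Z[10]=3 scan→box=[10,13)
i=11: min(r-i=2, Z[1]=0)=0; Z[11]=0
i=12: min(r-i=1, Z[2]=0)=0; Z[12]=0
i=13: fresh scan; Z[13]=0
i=14: fresh scan; Z[14]=1 scan→box=[14,15)
i=15: fresh scan; Z[15]=0
i=16: fresh scan; Z[16]=1 scan→box=[16,17)
i=17: fresh scan; Z[17]=0
i=18: fresh scan; Z[18]=3 scan→box=[18,21)
i=19: min(r-i=2, Z[1]=0)=0; Z[19]=0
i=20: min(r-i=1, Z[2]=0)=0; Z[20]=0
i=21: fresh scan; Z[21]=0

[22, 0, 0, 5, 0, 0, 2, 0, 0, 0, 3, 0, 0, 0, 1, 0, 1, 0, 3, 0, 0, 0]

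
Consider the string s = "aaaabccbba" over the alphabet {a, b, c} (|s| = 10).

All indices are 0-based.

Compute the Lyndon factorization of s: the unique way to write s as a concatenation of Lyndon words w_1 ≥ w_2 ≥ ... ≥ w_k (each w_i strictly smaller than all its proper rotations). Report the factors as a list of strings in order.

emit factor 1: 'aaaabccbb' (i=0, period=9)
emit factor 2: 'a' (i=9, period=1)

["aaaabccbb", "a"]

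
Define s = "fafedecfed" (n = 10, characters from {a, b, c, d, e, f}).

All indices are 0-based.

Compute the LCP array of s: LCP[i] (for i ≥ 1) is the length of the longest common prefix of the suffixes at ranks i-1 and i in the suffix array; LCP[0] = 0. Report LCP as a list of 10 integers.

[0, 0, 0, 1, 0, 1, 2, 0, 1, 3]

sorted suffixes:
  #0 SA[0]=1  'afedecfed'
  #1 SA[1]=6  'cfed'
  #2 SA[2]=9  'd'
  #3 SA[3]=4  'decfed'
  #4 SA[4]=5  'ecfed'
  #5 SA[5]=8  'ed'
  #6 SA[6]=3  'edecfed'
  #7 SA[7]=0  'fafedecfed'
  #8 SA[8]=7  'fed'
  #9 SA[9]=2  'fedecfed'

SA = [1, 6, 9, 4, 5, 8, 3, 0, 7, 2]
[i] adj suffixes → lcp
  [1] 1/6 → 0 ('')
  [2] 6/9 → 0 ('')
  [3] 9/4 → 1 ('d')
  [4] 4/5 → 0 ('')
  [5] 5/8 → 1 ('e')
  [6] 8/3 → 2 ('ed')
  [7] 3/0 → 0 ('')
  [8] 0/7 → 1 ('f')
  [9] 7/2 → 3 ('fed')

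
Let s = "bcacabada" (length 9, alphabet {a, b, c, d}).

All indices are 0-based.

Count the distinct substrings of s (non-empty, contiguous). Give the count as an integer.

rank→(start, suffix):
  0 → (8, 'a')
  1 → (4, 'abada')
  2 → (2, 'acabada')
  3 → (6, 'ada')
  4 → (5, 'bada')
  5 → (0, 'bcacabada')
  6 → (3, 'cabada')
  7 → (1, 'cacabada')
  8 → (7, 'da')

SA = [8, 4, 2, 6, 5, 0, 3, 1, 7]
[i] adj suffixes → lcp
  [1] 8/4 → 1 ('a')
  [2] 4/2 → 1 ('a')
  [3] 2/6 → 1 ('a')
  [4] 6/5 → 0 ('')
  [5] 5/0 → 1 ('b')
  [6] 0/3 → 0 ('')
  [7] 3/1 → 2 ('ca')
  [8] 1/7 → 0 ('')

n(n+1)/2 = 9·10/2 = 45
Σ LCP = 0 + 1 + 1 + 1 + 0 + 1 + 0 + 2 + 0 = 6
distinct = 45 − 6 = 39

39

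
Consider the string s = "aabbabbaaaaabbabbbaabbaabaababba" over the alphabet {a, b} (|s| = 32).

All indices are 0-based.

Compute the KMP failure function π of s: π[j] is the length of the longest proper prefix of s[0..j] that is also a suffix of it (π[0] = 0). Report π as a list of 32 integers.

π[0] = 0
j=1 s[j]='a': π[1]=1 (border 'a')
j=2 s[j]='b': k: 1→0; π[2]=0 (border '')
j=3 s[j]='b': π[3]=0 (border '')
j=4 s[j]='a': π[4]=1 (border 'a')
j=5 s[j]='b': k: 1→0; π[5]=0 (border '')
j=6 s[j]='b': π[6]=0 (border '')
j=7 s[j]='a': π[7]=1 (border 'a')
j=8 s[j]='a': π[8]=2 (border 'aa')
j=9 s[j]='a': k: 2→1; π[9]=2 (border 'aa')
j=10 s[j]='a': k: 2→1; π[10]=2 (border 'aa')
j=11 s[j]='a': k: 2→1; π[11]=2 (border 'aa')
j=12 s[j]='b': π[12]=3 (border 'aab')
j=13 s[j]='b': π[13]=4 (border 'aabb')
j=14 s[j]='a': π[14]=5 (border 'aabba')
j=15 s[j]='b': π[15]=6 (border 'aabbab')
j=16 s[j]='b': π[16]=7 (border 'aabbabb')
j=17 s[j]='b': k: 7→0; π[17]=0 (border '')
j=18 s[j]='a': π[18]=1 (border 'a')
j=19 s[j]='a': π[19]=2 (border 'aa')
j=20 s[j]='b': π[20]=3 (border 'aab')
j=21 s[j]='b': π[21]=4 (border 'aabb')
j=22 s[j]='a': π[22]=5 (border 'aabba')
j=23 s[j]='a': k: 5→1; π[23]=2 (border 'aa')
j=24 s[j]='b': π[24]=3 (border 'aab')
j=25 s[j]='a': k: 3→0; π[25]=1 (border 'a')
j=26 s[j]='a': π[26]=2 (border 'aa')
j=27 s[j]='b': π[27]=3 (border 'aab')
j=28 s[j]='a': k: 3→0; π[28]=1 (border 'a')
j=29 s[j]='b': k: 1→0; π[29]=0 (border '')
j=30 s[j]='b': π[30]=0 (border '')
j=31 s[j]='a': π[31]=1 (border 'a')

[0, 1, 0, 0, 1, 0, 0, 1, 2, 2, 2, 2, 3, 4, 5, 6, 7, 0, 1, 2, 3, 4, 5, 2, 3, 1, 2, 3, 1, 0, 0, 1]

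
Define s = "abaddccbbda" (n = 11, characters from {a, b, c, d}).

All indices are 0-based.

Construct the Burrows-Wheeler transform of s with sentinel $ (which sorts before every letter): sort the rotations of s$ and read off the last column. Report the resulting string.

rank  rotation      last
    0  $abaddccbbda  a
    1  a$abaddccbbd  d
    2  abaddccbbda$  $
    3  addccbbda$ab  b
    4  baddccbbda$a  a
    5  bbda$abaddcc  c
    6  bda$abaddccb  b
    7  cbbda$abaddc  c
    8  ccbbda$abadd  d
    9  da$abaddccbb  b
   10  dccbbda$abad  d
   11  ddccbbda$aba  a

ad$bacbcdbda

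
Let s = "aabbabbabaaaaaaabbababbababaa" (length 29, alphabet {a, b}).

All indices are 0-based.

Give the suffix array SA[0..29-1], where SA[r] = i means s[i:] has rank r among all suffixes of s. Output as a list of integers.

rank | idx | suffix
   0 |  28 | a
   1 |  27 | aa
   2 |   9 | aaaaaaabbababbababaa
   3 |  10 | aaaaaabbababbababaa
   4 |  11 | aaaaabbababbababaa
   5 |  12 | aaaabbababbababaa
   6 |  13 | aaabbababbababaa
   7 |  14 | aabbababbababaa
   8 |   0 | aabbabbabaaaaaaabbababbababaa
   9 |  25 | abaa
  10 |   7 | abaaaaaaabbababbababaa
  11 |  23 | ababaa
  12 |  18 | ababbababaa
  13 |   4 | abbabaaaaaaabbababbababaa
  14 |  20 | abbababaa
  15 |  15 | abbababbababaa
  16 |   1 | abbabbabaaaaaaabbababbababaa
  17 |  26 | baa
  18 |   8 | baaaaaaabbababbababaa
  19 |  24 | babaa
  20 |   6 | babaaaaaaabbababbababaa
  21 |  22 | bababaa
  22 |  17 | bababbababaa
  23 |   3 | babbabaaaaaaabbababbababaa
  24 |  19 | babbababaa
  25 |   5 | bbabaaaaaaabbababbababaa
  26 |  21 | bbababaa
  27 |  16 | bbababbababaa
  28 |   2 | bbabbabaaaaaaabbababbababaa

[28, 27, 9, 10, 11, 12, 13, 14, 0, 25, 7, 23, 18, 4, 20, 15, 1, 26, 8, 24, 6, 22, 17, 3, 19, 5, 21, 16, 2]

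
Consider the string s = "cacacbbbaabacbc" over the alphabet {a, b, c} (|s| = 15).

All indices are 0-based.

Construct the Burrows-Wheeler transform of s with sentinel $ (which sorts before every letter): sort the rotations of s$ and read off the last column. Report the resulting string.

rank  rotation          last
    0  $cacacbbbaabacbc  c
    1  aabacbc$cacacbbb  b
    2  abacbc$cacacbbba  a
    3  acacbbbaabacbc$c  c
    4  acbbbaabacbc$cac  c
    5  acbc$cacacbbbaab  b
    6  baabacbc$cacacbb  b
    7  bacbc$cacacbbbaa  a
    8  bbaabacbc$cacacb  b
    9  bbbaabacbc$cacac  c
   10  bc$cacacbbbaabac  c
   11  c$cacacbbbaabacb  b
   12  cacacbbbaabacbc$  $
   13  cacbbbaabacbc$ca  a
   14  cbbbaabacbc$caca  a
   15  cbc$cacacbbbaaba  a

cbaccbbabccb$aaa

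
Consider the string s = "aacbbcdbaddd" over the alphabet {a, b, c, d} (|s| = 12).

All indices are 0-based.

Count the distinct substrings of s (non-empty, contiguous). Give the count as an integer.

69

sorted suffixes:
  #0 SA[0]=0  'aacbbcdbaddd'
  #1 SA[1]=1  'acbbcdbaddd'
  #2 SA[2]=8  'addd'
  #3 SA[3]=7  'baddd'
  #4 SA[4]=3  'bbcdbaddd'
  #5 SA[5]=4  'bcdbaddd'
  #6 SA[6]=2  'cbbcdbaddd'
  #7 SA[7]=5  'cdbaddd'
  #8 SA[8]=11  'd'
  #9 SA[9]=6  'dbaddd'
  #10 SA[10]=10  'dd'
  #11 SA[11]=9  'ddd'

SA = [0, 1, 8, 7, 3, 4, 2, 5, 11, 6, 10, 9]
[i] adj suffixes → lcp
  [1] 0/1 → 1 ('a')
  [2] 1/8 → 1 ('a')
  [3] 8/7 → 0 ('')
  [4] 7/3 → 1 ('b')
  [5] 3/4 → 1 ('b')
  [6] 4/2 → 0 ('')
  [7] 2/5 → 1 ('c')
  [8] 5/11 → 0 ('')
  [9] 11/6 → 1 ('d')
  [10] 6/10 → 1 ('d')
  [11] 10/9 → 2 ('dd')

n(n+1)/2 = 12·13/2 = 78
Σ LCP = 0 + 1 + 1 + 0 + 1 + 1 + 0 + 1 + 0 + 1 + 1 + 2 = 9
distinct = 78 − 9 = 69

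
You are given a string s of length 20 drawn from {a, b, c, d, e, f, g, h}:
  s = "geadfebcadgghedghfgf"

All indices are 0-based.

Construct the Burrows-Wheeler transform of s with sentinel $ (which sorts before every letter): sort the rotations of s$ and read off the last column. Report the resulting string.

rank  rotation               last
    0  $geadfebcadgghedghfgf  f
    1  adfebcadgghedghfgf$ge  e
    2  adgghedghfgf$geadfebc  c
    3  bcadgghedghfgf$geadfe  e
    4  cadgghedghfgf$geadfeb  b
    5  dfebcadgghedghfgf$gea  a
    6  dgghedghfgf$geadfebca  a
    7  dghfgf$geadfebcadgghe  e
    8  eadfebcadgghedghfgf$g  g
    9  ebcadgghedghfgf$geadf  f
   10  edghfgf$geadfebcadggh  h
   11  f$geadfebcadgghedghfg  g
   12  febcadgghedghfgf$gead  d
   13  fgf$geadfebcadgghedgh  h
   14  geadfebcadgghedghfgf$  $
   15  gf$geadfebcadgghedghf  f
   16  gghedghfgf$geadfebcad  d
   17  ghedghfgf$geadfebcadg  g
   18  ghfgf$geadfebcadgghed  d
   19  hedghfgf$geadfebcadgg  g
   20  hfgf$geadfebcadgghedg  g

fecebaaegfhgdh$fdgdgg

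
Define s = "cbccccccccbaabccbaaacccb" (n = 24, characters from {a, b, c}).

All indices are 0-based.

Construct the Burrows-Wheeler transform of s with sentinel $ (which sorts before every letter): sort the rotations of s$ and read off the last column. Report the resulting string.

rank  rotation                   last
    0  $cbccccccccbaabccbaaacccb  b
    1  aaacccb$cbccccccccbaabccb  b
    2  aabccbaaacccb$cbccccccccb  b
    3  aacccb$cbccccccccbaabccba  a
    4  abccbaaacccb$cbccccccccba  a
    5  acccb$cbccccccccbaabccbaa  a
    6  b$cbccccccccbaabccbaaaccc  c
    7  baaacccb$cbccccccccbaabcc  c
    8  baabccbaaacccb$cbcccccccc  c
    9  bccbaaacccb$cbccccccccbaa  a
   10  bccccccccbaabccbaaacccb$c  c
   11  cb$cbccccccccbaabccbaaacc  c
   12  cbaaacccb$cbccccccccbaabc  c
   13  cbaabccbaaacccb$cbccccccc  c
   14  cbccccccccbaabccbaaacccb$  $
   15  ccb$cbccccccccbaabccbaaac  c
   16  ccbaaacccb$cbccccccccbaab  b
   17  ccbaabccbaaacccb$cbcccccc  c
   18  cccb$cbccccccccbaabccbaaa  a
   19  cccbaabccbaaacccb$cbccccc  c
   20  ccccbaabccbaaacccb$cbcccc  c
   21  cccccbaabccbaaacccb$cbccc  c
   22  ccccccbaabccbaaacccb$cbcc  c
   23  cccccccbaabccbaaacccb$cbc  c
   24  ccccccccbaabccbaaacccb$cb  b

bbbaaacccacccc$cbcacccccb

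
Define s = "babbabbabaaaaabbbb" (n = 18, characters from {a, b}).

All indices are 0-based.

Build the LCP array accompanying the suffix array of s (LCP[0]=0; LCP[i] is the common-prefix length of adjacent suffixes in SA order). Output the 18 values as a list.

[0, 4, 3, 2, 1, 2, 5, 3, 0, 1, 2, 3, 6, 1, 2, 4, 2, 3]

rank→(start, suffix):
  0 → (9, 'aaaaabbbb')
  1 → (10, 'aaaabbbb')
  2 → (11, 'aaabbbb')
  3 → (12, 'aabbbb')
  4 → (7, 'abaaaaabbbb')
  5 → (4, 'abbabaaaaabbbb')
  6 → (1, 'abbabbabaaaaabbbb')
  7 → (13, 'abbbb')
  8 → (17, 'b')
  9 → (8, 'baaaaabbbb')
  10 → (6, 'babaaaaabbbb')
  11 → (3, 'babbabaaaaabbbb')
  12 → (0, 'babbabbabaaaaabbbb')
  13 → (16, 'bb')
  14 → (5, 'bbabaaaaabbbb')
  15 → (2, 'bbabbabaaaaabbbb')
  16 → (15, 'bbb')
  17 → (14, 'bbbb')

SA = [9, 10, 11, 12, 7, 4, 1, 13, 17, 8, 6, 3, 0, 16, 5, 2, 15, 14]
i: (SA[i-1],SA[i]) lcp shared
  1: (9,10) 4 'aaaa'
  2: (10,11) 3 'aaa'
  3: (11,12) 2 'aa'
  4: (12,7) 1 'a'
  5: (7,4) 2 'ab'
  6: (4,1) 5 'abbab'
  7: (1,13) 3 'abb'
  8: (13,17) 0 ''
  9: (17,8) 1 'b'
  10: (8,6) 2 'ba'
  11: (6,3) 3 'bab'
  12: (3,0) 6 'babbab'
  13: (0,16) 1 'b'
  14: (16,5) 2 'bb'
  15: (5,2) 4 'bbab'
  16: (2,15) 2 'bb'
  17: (15,14) 3 'bbb'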